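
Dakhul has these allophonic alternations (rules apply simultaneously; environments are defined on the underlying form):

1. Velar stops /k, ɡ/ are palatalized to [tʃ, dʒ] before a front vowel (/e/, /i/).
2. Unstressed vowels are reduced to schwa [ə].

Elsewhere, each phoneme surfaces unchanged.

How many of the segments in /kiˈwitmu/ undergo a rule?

3

Segments that undergo a rule: /k/ → [tʃ] (rule 1); /i/ → [ə] (rule 2); /u/ → [ə] (rule 2).
All other segments surface unchanged.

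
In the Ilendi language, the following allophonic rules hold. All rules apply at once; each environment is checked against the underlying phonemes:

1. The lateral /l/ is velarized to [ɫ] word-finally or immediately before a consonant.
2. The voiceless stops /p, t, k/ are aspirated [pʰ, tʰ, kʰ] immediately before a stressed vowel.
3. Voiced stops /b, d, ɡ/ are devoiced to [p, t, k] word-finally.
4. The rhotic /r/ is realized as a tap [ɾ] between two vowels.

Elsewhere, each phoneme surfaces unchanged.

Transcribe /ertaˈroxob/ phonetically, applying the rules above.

/e/ (word-initial) is unaffected → [e].
/r/ (between /e/ and /t/) is in the target of rule 4 but the environment (between two vowels) is not met → [r].
/t/ (between /r/ and /a/) fails the environment for rule 2, so it stays [t].
/a/ (between /t/ and /r/) is unaffected → [a].
/r/ — between /a/ and /o/, between two vowels — surfaces as [ɾ] (rule 4).
/o/ (between /r/ and /x/) is unaffected → [o].
/x/ stays [x].
/o/ stays [o].
/b/ — word-final, word-finally — surfaces as [p] (rule 3).

[ertaˈɾoxop]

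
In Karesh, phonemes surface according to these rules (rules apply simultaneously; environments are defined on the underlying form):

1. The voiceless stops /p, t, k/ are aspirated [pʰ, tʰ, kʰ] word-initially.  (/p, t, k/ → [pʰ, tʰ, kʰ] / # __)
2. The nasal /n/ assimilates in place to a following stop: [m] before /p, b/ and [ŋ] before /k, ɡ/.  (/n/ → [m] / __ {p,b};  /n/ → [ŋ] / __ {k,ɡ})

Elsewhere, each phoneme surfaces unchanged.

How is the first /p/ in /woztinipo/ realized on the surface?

[p]

/p/ (between /i/ and /o/) is in the target of rule 1 but the environment (word-initially) is not met → [p].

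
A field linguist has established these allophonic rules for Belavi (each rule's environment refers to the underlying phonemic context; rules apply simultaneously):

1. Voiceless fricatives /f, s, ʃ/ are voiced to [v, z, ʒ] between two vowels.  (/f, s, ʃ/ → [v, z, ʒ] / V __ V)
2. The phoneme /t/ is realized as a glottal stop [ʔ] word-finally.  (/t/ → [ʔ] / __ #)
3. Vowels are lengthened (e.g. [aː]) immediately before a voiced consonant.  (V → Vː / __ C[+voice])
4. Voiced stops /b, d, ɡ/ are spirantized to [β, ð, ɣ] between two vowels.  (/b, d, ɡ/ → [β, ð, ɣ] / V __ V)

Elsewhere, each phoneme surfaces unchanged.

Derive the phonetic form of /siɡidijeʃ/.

/s/ (word-initial) fails the environment for rule 1, so it stays [s].
/i/ meets the environment for rule 3 (before a voiced consonant) → [iː].
/ɡ/ (between /i/ and /i/) occurs between two vowels → [ɣ] by rule 4.
/i/ (between /ɡ/ and /d/): before a voiced consonant, so rule 3 applies → [iː].
/d/ (between /i/ and /i/): between two vowels, so rule 4 applies → [ð].
/i/ (between /d/ and /j/) occurs before a voiced consonant → [iː] by rule 3.
/j/ stays [j].
/e/ (between /j/ and /ʃ/): rule 3 targets it, but not before a voiced consonant → unchanged [e].
/ʃ/ (word-final): rule 1 targets it, but not between two vowels → unchanged [ʃ].

[siːɣiːðiːjeʃ]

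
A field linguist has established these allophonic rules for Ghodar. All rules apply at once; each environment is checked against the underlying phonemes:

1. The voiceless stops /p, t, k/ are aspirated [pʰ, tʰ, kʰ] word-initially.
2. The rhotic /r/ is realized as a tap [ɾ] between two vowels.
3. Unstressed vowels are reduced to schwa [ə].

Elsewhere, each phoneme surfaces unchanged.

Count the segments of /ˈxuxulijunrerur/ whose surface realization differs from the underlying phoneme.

Segments that undergo a rule: /u/ → [ə] (rule 3); /i/ → [ə] (rule 3); /u/ → [ə] (rule 3); /e/ → [ə] (rule 3); /r/ → [ɾ] (rule 2); /u/ → [ə] (rule 3).
All other segments surface unchanged.

6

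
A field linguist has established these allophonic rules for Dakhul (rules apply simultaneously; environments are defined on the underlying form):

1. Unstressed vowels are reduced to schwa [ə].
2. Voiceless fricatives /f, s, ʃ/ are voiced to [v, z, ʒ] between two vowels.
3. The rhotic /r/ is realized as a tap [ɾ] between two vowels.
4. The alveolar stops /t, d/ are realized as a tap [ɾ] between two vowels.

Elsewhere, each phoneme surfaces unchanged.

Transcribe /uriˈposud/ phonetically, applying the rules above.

Rule 1 applies to /u/ (word-initial: in an unstressed syllable) → [ə].
/r/ (between /u/ and /i/) occurs between two vowels → [ɾ] by rule 3.
Rule 1 applies to /i/ (between /r/ and /p/: in an unstressed syllable) → [ə].
/o/ (between /p/ and /s/) is in the target of rule 1 but the environment (in an unstressed syllable) is not met → [o].
Rule 2 applies to /s/ (between /o/ and /u/: between two vowels) → [z].
/u/ (between /s/ and /d/) occurs in an unstressed syllable → [ə] by rule 1.
/d/ (word-final) fails the environment for rule 4, so it stays [d].

[əɾəˈpozəd]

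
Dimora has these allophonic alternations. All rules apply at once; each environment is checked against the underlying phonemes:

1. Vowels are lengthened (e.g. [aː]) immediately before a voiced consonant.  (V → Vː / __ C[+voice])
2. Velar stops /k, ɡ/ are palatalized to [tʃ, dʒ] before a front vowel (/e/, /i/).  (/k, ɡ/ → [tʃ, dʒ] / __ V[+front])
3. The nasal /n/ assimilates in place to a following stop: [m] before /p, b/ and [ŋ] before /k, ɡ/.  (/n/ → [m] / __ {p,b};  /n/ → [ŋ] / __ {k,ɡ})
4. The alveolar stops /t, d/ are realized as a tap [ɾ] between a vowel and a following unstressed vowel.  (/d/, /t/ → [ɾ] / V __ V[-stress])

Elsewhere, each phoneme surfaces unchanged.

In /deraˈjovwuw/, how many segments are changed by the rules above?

Segments that undergo a rule: /e/ → [eː] (rule 1); /a/ → [aː] (rule 1); /o/ → [oː] (rule 1); /u/ → [uː] (rule 1).
All other segments surface unchanged.

4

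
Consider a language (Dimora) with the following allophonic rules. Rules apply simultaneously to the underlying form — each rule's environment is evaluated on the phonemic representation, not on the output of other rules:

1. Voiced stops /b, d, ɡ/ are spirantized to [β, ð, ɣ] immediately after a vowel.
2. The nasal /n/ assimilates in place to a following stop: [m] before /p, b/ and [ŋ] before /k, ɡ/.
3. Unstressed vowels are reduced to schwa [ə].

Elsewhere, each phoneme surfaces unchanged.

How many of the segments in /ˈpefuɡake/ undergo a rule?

Segments that undergo a rule: /u/ → [ə] (rule 3); /ɡ/ → [ɣ] (rule 1); /a/ → [ə] (rule 3); /e/ → [ə] (rule 3).
All other segments surface unchanged.

4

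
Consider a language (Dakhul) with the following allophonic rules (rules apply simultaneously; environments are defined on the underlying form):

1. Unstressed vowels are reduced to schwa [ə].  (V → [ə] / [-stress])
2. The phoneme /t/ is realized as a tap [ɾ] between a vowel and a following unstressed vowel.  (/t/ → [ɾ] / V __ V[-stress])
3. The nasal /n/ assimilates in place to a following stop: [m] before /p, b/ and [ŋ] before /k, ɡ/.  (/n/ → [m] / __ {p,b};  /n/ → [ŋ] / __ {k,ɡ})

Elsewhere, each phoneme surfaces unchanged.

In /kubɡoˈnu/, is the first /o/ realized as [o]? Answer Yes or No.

/o/ meets the environment for rule 1 (in an unstressed syllable) → [ə].
The actual realization is [ə], not [o].

No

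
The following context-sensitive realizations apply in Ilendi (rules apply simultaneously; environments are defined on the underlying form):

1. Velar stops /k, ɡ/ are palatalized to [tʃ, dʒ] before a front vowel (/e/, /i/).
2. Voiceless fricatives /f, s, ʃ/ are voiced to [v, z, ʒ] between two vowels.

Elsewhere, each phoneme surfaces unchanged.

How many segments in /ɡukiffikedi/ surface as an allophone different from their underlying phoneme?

2

Segments that undergo a rule: /k/ → [tʃ] (rule 1); /k/ → [tʃ] (rule 1).
All other segments surface unchanged.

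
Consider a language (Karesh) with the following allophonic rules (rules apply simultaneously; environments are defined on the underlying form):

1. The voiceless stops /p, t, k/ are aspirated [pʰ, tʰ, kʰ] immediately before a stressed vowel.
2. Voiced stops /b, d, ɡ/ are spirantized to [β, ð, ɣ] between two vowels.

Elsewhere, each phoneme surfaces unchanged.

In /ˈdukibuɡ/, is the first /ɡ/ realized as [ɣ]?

No

/ɡ/ (word-final) is in the target of rule 2 but the environment (between two vowels) is not met → [ɡ].
The actual realization is [ɡ], not [ɣ].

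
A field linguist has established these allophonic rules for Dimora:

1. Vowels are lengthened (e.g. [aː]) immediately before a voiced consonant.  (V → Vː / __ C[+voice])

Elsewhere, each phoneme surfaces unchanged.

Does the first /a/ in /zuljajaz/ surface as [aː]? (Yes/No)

/a/ meets the environment for rule 1 (before a voiced consonant) → [aː].
The actual realization is [aː], which matches [aː].

Yes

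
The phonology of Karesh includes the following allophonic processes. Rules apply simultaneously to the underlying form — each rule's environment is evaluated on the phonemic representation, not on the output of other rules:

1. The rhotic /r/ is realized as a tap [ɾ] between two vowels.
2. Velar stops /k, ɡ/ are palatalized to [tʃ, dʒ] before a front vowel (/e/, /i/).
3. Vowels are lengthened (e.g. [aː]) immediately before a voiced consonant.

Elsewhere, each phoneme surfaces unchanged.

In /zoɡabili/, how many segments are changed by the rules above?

3

Segments that undergo a rule: /o/ → [oː] (rule 3); /a/ → [aː] (rule 3); /i/ → [iː] (rule 3).
All other segments surface unchanged.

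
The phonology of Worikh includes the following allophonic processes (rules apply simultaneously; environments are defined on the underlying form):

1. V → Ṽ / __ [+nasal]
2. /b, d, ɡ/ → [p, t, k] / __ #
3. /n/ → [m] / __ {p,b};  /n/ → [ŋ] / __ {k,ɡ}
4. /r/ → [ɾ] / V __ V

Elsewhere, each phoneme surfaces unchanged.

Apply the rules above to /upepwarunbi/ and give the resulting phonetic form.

/u/ (word-initial): rule 1 targets it, but not before a nasal consonant → unchanged [u].
/p/ (between /u/ and /e/) is unaffected → [p].
/e/ (between /p/ and /p/) is in the target of rule 1 but the environment (before a nasal consonant) is not met → [e].
/p/ (between /e/ and /w/) is unaffected → [p].
/w/ (between /p/ and /a/): no rule targets it → [w].
/a/ (between /w/ and /r/): rule 1 targets it, but not before a nasal consonant → unchanged [a].
/r/ (between /a/ and /u/): between two vowels, so rule 4 applies → [ɾ].
/u/ meets the environment for rule 1 (before a nasal consonant) → [ũ].
Rule 3 applies to /n/ (between /u/ and /b/: before a labial or velar stop) → [m].
/b/ (between /n/ and /i/): rule 2 targets it, but not word-finally → unchanged [b].
/i/ (word-final) fails the environment for rule 1, so it stays [i].

[upepwaɾũmbi]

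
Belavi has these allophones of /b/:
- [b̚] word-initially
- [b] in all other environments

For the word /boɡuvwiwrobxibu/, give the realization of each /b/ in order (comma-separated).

[b̚], [b], [b]

Occurrence 1 (position 1): word-initially → [b̚].
Occurrence 2 (position 11): no conditioning environment matches → elsewhere allophone [b].
Occurrence 3 (position 14): no conditioning environment matches → elsewhere allophone [b].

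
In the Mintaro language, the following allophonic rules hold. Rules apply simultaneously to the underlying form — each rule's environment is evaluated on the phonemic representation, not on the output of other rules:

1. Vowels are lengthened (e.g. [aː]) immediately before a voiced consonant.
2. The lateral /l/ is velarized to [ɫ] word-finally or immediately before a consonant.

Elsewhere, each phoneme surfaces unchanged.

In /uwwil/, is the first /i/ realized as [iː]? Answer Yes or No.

Rule 1 applies to /i/ (between /w/ and /l/: before a voiced consonant) → [iː].
The actual realization is [iː], which matches [iː].

Yes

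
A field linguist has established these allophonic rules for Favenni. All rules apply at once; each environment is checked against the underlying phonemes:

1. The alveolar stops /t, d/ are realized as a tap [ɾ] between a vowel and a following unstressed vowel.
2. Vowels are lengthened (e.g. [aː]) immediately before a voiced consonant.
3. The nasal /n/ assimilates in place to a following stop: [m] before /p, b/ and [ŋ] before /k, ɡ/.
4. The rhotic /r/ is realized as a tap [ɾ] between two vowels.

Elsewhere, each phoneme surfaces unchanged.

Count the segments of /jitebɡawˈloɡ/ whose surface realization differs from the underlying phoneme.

Segments that undergo a rule: /t/ → [ɾ] (rule 1); /e/ → [eː] (rule 2); /a/ → [aː] (rule 2); /o/ → [oː] (rule 2).
All other segments surface unchanged.

4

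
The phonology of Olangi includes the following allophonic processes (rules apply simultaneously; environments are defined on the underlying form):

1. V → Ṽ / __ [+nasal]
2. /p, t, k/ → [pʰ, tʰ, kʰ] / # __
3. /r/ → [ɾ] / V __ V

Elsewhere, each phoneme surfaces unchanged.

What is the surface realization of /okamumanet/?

/o/ (word-initial): rule 1 targets it, but not before a nasal consonant → unchanged [o].
/k/ (between /o/ and /a/) is in the target of rule 2 but the environment (word-initially) is not met → [k].
/a/ (between /k/ and /m/) occurs before a nasal consonant → [ã] by rule 1.
/m/ — not in any rule's target class → [m].
/u/ — between /m/ and /m/, before a nasal consonant — surfaces as [ũ] (rule 1).
/m/ stays [m].
/a/ (between /m/ and /n/): before a nasal consonant, so rule 1 applies → [ã].
/n/ (between /a/ and /e/) is unaffected → [n].
/e/ (between /n/ and /t/) is in the target of rule 1 but the environment (before a nasal consonant) is not met → [e].
/t/ (word-final) fails the environment for rule 2, so it stays [t].

[okãmũmãnet]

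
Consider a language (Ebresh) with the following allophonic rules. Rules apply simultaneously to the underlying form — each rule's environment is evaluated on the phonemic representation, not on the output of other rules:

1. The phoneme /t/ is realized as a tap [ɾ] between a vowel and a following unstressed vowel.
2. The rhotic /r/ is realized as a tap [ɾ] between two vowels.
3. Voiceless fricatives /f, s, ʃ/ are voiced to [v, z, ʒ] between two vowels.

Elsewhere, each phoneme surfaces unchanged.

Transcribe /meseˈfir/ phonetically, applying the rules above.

/m/ (word-initial): no rule targets it → [m].
/e/ stays [e].
/s/ — between /e/ and /e/, between two vowels — surfaces as [z] (rule 3).
/e/ (between /s/ and /f/): no rule targets it → [e].
/f/ meets the environment for rule 3 (between two vowels) → [v].
/i/ (between /f/ and /r/): no rule targets it → [i].
/r/ (word-final): rule 2 targets it, but not between two vowels → unchanged [r].

[mezeˈvir]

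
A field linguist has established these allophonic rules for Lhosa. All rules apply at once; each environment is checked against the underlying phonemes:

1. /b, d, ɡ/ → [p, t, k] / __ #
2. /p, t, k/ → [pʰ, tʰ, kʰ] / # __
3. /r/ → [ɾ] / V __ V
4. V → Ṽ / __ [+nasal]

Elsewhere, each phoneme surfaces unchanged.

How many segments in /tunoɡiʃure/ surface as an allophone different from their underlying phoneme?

Segments that undergo a rule: /t/ → [tʰ] (rule 2); /u/ → [ũ] (rule 4); /r/ → [ɾ] (rule 3).
All other segments surface unchanged.

3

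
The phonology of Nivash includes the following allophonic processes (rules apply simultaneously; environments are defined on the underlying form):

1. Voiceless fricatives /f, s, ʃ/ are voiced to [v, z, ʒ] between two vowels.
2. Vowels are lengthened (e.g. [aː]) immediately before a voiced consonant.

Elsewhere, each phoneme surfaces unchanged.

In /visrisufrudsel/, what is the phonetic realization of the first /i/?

[i]

/i/ (between /v/ and /s/) is in the target of rule 2 but the environment (before a voiced consonant) is not met → [i].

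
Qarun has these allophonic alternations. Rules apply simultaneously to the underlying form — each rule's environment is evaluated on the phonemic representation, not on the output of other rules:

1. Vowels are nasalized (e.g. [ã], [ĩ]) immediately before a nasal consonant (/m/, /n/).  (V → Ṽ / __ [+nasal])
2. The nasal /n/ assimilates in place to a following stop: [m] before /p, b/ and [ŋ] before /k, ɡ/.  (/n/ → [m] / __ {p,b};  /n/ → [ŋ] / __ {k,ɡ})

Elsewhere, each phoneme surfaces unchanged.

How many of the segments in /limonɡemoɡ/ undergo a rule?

Segments that undergo a rule: /i/ → [ĩ] (rule 1); /o/ → [õ] (rule 1); /n/ → [ŋ] (rule 2); /e/ → [ẽ] (rule 1).
All other segments surface unchanged.

4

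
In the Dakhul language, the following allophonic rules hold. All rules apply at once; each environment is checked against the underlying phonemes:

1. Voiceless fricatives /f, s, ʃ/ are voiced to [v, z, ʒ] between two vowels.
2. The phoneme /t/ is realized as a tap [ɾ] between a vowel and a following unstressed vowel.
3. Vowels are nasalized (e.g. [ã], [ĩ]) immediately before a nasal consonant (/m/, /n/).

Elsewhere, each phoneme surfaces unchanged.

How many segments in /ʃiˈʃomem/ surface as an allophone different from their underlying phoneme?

Segments that undergo a rule: /ʃ/ → [ʒ] (rule 1); /o/ → [õ] (rule 3); /e/ → [ẽ] (rule 3).
All other segments surface unchanged.

3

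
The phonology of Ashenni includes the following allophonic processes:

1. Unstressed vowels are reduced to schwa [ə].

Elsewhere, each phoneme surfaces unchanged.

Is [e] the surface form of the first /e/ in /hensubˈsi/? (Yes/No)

No

/e/ meets the environment for rule 1 (in an unstressed syllable) → [ə].
The actual realization is [ə], not [e].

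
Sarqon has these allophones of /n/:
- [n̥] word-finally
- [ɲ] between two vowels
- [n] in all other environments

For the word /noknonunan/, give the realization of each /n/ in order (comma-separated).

Occurrence 1 (position 1): no conditioning environment matches → elsewhere allophone [n].
Occurrence 2 (position 4): no conditioning environment matches → elsewhere allophone [n].
Occurrence 3 (position 6): between two vowels → [ɲ].
Occurrence 4 (position 8): between two vowels → [ɲ].
Occurrence 5 (position 10): word-finally → [n̥].

[n], [n], [ɲ], [ɲ], [n̥]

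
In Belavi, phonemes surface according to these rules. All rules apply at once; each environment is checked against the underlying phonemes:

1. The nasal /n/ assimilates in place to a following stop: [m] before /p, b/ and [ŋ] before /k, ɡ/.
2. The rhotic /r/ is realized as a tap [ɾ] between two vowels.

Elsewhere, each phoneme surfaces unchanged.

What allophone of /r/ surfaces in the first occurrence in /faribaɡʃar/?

[ɾ]

/r/ meets the environment for rule 2 (between two vowels) → [ɾ].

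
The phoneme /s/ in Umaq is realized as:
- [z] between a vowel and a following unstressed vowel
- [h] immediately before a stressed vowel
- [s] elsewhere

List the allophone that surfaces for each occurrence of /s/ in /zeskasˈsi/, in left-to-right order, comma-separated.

[s], [s], [h]

Occurrence 1 (position 3): no conditioning environment matches → elsewhere allophone [s].
Occurrence 2 (position 6): no conditioning environment matches → elsewhere allophone [s].
Occurrence 3 (position 7): immediately before a stressed vowel → [h].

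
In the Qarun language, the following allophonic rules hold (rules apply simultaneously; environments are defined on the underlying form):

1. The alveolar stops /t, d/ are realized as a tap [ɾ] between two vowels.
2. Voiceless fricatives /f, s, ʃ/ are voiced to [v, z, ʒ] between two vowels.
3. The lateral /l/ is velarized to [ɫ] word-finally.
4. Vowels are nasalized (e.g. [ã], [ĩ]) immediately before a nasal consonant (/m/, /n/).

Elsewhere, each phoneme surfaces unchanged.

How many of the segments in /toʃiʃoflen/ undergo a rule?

Segments that undergo a rule: /ʃ/ → [ʒ] (rule 2); /ʃ/ → [ʒ] (rule 2); /e/ → [ẽ] (rule 4).
All other segments surface unchanged.

3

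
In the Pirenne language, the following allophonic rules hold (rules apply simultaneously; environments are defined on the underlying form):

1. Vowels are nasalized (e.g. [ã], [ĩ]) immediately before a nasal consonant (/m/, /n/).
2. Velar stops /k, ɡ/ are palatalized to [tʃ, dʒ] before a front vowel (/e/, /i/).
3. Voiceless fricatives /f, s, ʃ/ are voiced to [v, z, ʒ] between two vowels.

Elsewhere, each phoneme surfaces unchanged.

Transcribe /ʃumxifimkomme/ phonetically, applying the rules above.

[ʃũmxivĩmkõmme]

/ʃ/ — word-initial; rule 3 does not apply here → [ʃ].
/u/ (between /ʃ/ and /m/): before a nasal consonant, so rule 1 applies → [ũ].
/i/ (between /x/ and /f/): rule 1 targets it, but not before a nasal consonant → unchanged [i].
/f/ meets the environment for rule 3 (between two vowels) → [v].
/i/ (between /f/ and /m/) occurs before a nasal consonant → [ĩ] by rule 1.
/k/ — between /m/ and /o/; rule 2 does not apply here → [k].
/o/ — between /k/ and /m/, before a nasal consonant — surfaces as [õ] (rule 1).
/e/ — word-final; rule 1 does not apply here → [e].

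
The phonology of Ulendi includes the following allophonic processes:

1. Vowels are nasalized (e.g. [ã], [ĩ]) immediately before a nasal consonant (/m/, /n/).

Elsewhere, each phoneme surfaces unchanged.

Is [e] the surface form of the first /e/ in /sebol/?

Yes

/e/ (between /s/ and /b/) fails the environment for rule 1, so it stays [e].
The actual realization is [e], which matches [e].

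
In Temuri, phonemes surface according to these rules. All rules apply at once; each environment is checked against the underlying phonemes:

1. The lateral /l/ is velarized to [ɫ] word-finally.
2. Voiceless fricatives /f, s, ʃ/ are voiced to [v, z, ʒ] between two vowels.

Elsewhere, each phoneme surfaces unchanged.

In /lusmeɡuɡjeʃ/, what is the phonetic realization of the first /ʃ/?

/ʃ/ (word-final) is in the target of rule 2 but the environment (between two vowels) is not met → [ʃ].

[ʃ]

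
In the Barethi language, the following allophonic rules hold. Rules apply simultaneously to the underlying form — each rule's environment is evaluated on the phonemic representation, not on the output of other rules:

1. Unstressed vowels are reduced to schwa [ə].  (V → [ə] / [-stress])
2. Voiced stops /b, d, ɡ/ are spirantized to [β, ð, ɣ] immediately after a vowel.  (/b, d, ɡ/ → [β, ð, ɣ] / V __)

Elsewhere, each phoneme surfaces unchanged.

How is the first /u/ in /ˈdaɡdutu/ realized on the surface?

Rule 1 applies to /u/ (between /d/ and /t/: in an unstressed syllable) → [ə].

[ə]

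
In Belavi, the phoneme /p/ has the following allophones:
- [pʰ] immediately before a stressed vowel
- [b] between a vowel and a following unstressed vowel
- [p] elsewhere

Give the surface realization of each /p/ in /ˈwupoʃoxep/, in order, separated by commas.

Occurrence 1 (position 3): between a vowel and a following unstressed vowel → [b].
Occurrence 2 (position 9): no conditioning environment matches → elsewhere allophone [p].

[b], [p]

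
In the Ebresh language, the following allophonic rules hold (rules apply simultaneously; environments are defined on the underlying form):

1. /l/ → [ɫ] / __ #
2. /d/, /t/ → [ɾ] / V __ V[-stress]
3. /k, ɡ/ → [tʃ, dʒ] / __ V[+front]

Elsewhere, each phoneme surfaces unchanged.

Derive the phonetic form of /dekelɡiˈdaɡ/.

/d/ (word-initial): rule 2 targets it, but not between a vowel and a following unstressed vowel → unchanged [d].
/k/ — between /e/ and /e/, before a front vowel — surfaces as [tʃ] (rule 3).
/l/ (between /e/ and /ɡ/) is in the target of rule 1 but the environment (word-finally) is not met → [l].
/ɡ/ (between /l/ and /i/): before a front vowel, so rule 3 applies → [dʒ].
/d/ — between /i/ and /a/; rule 2 does not apply here → [d].
/ɡ/ (word-final) is in the target of rule 3 but the environment (before a front vowel) is not met → [ɡ].

[detʃeldʒiˈdaɡ]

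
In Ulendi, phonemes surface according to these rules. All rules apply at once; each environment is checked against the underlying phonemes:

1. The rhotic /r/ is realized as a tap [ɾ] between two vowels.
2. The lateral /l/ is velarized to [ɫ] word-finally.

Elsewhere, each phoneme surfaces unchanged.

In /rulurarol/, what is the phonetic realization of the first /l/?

[l]

/l/ — between /u/ and /u/; rule 2 does not apply here → [l].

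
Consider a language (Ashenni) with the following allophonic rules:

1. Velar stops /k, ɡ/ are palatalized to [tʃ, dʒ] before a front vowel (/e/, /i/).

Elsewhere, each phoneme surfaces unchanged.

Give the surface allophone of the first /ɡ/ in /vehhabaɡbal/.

[ɡ]

/ɡ/ (between /a/ and /b/): rule 1 targets it, but not before a front vowel → unchanged [ɡ].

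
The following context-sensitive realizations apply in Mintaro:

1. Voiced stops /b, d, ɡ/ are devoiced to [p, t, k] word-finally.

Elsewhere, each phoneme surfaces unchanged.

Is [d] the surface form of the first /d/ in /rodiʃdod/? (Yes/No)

Yes

/d/ — between /o/ and /i/; rule 1 does not apply here → [d].
The actual realization is [d], which matches [d].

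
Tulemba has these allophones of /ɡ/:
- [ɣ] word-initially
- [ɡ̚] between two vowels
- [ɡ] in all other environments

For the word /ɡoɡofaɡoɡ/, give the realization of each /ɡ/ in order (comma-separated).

[ɣ], [ɡ̚], [ɡ̚], [ɡ]

Occurrence 1 (position 1): word-initially → [ɣ].
Occurrence 2 (position 3): between two vowels → [ɡ̚].
Occurrence 3 (position 7): between two vowels → [ɡ̚].
Occurrence 4 (position 9): no conditioning environment matches → elsewhere allophone [ɡ].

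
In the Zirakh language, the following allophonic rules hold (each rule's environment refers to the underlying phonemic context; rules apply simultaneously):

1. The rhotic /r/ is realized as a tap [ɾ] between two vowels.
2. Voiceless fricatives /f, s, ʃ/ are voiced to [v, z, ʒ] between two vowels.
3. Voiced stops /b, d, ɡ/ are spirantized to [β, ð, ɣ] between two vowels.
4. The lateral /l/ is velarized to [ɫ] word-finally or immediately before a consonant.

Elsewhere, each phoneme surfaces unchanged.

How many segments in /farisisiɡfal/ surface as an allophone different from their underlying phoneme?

4

Segments that undergo a rule: /r/ → [ɾ] (rule 1); /s/ → [z] (rule 2); /s/ → [z] (rule 2); /l/ → [ɫ] (rule 4).
All other segments surface unchanged.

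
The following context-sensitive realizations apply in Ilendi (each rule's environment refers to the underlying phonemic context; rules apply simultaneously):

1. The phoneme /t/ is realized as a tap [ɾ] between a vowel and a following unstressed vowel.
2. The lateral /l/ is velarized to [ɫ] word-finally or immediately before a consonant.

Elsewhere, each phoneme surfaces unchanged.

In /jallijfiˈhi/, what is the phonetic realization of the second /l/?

/l/ (between /l/ and /i/) fails the environment for rule 2, so it stays [l].

[l]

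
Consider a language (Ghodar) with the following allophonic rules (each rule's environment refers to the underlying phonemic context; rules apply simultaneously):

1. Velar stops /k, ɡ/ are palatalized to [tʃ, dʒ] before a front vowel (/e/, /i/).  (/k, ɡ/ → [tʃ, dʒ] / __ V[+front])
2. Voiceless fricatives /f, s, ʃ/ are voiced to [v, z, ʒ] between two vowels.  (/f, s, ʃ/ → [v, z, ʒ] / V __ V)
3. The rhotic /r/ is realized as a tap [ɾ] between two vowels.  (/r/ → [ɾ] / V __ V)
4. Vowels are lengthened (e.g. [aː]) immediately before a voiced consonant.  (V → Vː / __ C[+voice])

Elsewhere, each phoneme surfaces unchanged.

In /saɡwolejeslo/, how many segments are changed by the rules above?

Segments that undergo a rule: /a/ → [aː] (rule 4); /o/ → [oː] (rule 4); /e/ → [eː] (rule 4).
All other segments surface unchanged.

3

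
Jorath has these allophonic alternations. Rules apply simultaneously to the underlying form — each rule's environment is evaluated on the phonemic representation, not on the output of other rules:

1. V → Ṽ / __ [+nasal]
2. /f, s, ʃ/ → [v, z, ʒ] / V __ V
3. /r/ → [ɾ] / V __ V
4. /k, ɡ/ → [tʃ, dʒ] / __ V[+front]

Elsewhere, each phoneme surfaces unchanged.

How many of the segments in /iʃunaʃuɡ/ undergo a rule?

3

Segments that undergo a rule: /ʃ/ → [ʒ] (rule 2); /u/ → [ũ] (rule 1); /ʃ/ → [ʒ] (rule 2).
All other segments surface unchanged.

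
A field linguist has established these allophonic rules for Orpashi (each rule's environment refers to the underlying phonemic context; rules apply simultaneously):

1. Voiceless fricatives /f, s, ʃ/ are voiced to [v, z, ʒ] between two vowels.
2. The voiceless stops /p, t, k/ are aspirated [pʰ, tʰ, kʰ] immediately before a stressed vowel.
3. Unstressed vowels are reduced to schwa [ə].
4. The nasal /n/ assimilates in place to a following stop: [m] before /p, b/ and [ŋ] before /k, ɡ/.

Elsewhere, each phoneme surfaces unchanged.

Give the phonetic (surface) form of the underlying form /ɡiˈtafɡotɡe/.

[ɡəˈtʰafɡətɡə]

Rule 3 applies to /i/ (between /ɡ/ and /t/: in an unstressed syllable) → [ə].
/t/ (between /i/ and /a/): immediately before a stressed vowel, so rule 2 applies → [tʰ].
/a/ — between /t/ and /f/; rule 3 does not apply here → [a].
/f/ — between /a/ and /ɡ/; rule 1 does not apply here → [f].
/o/ (between /ɡ/ and /t/) occurs in an unstressed syllable → [ə] by rule 3.
/t/ (between /o/ and /ɡ/) fails the environment for rule 2, so it stays [t].
Rule 3 applies to /e/ (word-final: in an unstressed syllable) → [ə].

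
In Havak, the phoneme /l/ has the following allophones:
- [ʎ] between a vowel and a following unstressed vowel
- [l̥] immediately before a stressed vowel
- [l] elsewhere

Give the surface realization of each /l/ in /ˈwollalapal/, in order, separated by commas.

[l], [l], [ʎ], [l]

Occurrence 1 (position 3): no conditioning environment matches → elsewhere allophone [l].
Occurrence 2 (position 4): no conditioning environment matches → elsewhere allophone [l].
Occurrence 3 (position 6): between a vowel and a following unstressed vowel → [ʎ].
Occurrence 4 (position 10): no conditioning environment matches → elsewhere allophone [l].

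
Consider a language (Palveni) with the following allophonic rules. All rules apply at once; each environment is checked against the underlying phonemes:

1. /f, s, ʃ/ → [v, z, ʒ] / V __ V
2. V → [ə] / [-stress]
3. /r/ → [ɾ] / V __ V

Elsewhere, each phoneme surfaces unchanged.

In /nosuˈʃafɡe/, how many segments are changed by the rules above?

5

Segments that undergo a rule: /o/ → [ə] (rule 2); /s/ → [z] (rule 1); /u/ → [ə] (rule 2); /ʃ/ → [ʒ] (rule 1); /e/ → [ə] (rule 2).
All other segments surface unchanged.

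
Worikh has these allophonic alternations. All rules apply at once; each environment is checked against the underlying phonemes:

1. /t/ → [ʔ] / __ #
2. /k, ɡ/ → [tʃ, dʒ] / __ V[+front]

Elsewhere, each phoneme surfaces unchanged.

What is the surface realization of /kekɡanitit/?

[tʃekɡanitiʔ]

/k/ (word-initial): before a front vowel, so rule 2 applies → [tʃ].
/k/ (between /e/ and /ɡ/): rule 2 targets it, but not before a front vowel → unchanged [k].
/ɡ/ (between /k/ and /a/) is in the target of rule 2 but the environment (before a front vowel) is not met → [ɡ].
/t/ (between /i/ and /i/) fails the environment for rule 1, so it stays [t].
/t/ — word-final, word-finally — surfaces as [ʔ] (rule 1).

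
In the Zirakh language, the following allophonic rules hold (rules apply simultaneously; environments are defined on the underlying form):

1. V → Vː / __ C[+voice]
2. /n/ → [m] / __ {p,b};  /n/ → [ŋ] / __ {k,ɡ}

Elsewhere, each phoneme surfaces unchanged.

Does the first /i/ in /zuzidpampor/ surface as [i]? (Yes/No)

/i/ (between /z/ and /d/) occurs before a voiced consonant → [iː] by rule 1.
The actual realization is [iː], not [i].

No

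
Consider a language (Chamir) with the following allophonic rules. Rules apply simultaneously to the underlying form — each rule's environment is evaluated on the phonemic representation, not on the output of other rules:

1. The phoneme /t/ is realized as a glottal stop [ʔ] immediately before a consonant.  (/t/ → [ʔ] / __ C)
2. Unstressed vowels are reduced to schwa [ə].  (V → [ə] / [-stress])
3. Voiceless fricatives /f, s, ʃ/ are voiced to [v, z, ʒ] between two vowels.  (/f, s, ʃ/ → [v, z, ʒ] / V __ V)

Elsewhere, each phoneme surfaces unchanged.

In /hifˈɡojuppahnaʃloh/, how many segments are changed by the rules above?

5

Segments that undergo a rule: /i/ → [ə] (rule 2); /u/ → [ə] (rule 2); /a/ → [ə] (rule 2); /a/ → [ə] (rule 2); /o/ → [ə] (rule 2).
All other segments surface unchanged.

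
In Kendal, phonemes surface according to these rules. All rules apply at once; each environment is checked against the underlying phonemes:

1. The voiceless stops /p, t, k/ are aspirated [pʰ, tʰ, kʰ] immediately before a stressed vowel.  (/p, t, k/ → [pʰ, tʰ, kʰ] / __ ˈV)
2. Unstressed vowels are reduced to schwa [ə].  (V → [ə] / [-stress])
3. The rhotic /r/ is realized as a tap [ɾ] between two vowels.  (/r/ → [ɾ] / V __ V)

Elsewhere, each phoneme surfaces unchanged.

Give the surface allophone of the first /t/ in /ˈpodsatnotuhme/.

[t]

/t/ (between /a/ and /n/) fails the environment for rule 1, so it stays [t].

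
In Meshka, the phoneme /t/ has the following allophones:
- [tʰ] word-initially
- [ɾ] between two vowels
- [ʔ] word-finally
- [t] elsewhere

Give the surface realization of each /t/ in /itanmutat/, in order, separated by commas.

[ɾ], [ɾ], [ʔ]

Occurrence 1 (position 2): between two vowels → [ɾ].
Occurrence 2 (position 7): between two vowels → [ɾ].
Occurrence 3 (position 9): word-finally → [ʔ].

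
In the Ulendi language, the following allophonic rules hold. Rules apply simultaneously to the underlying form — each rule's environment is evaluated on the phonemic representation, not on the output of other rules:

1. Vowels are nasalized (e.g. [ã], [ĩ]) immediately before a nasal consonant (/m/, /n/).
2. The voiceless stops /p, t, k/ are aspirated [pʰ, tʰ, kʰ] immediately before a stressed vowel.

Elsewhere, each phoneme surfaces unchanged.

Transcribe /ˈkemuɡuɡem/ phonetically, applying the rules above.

Rule 2 applies to /k/ (word-initial: immediately before a stressed vowel) → [kʰ].
/e/ (between /k/ and /m/): before a nasal consonant, so rule 1 applies → [ẽ].
/m/ (between /e/ and /u/): no rule targets it → [m].
/u/ (between /m/ and /ɡ/): rule 1 targets it, but not before a nasal consonant → unchanged [u].
/ɡ/ (between /u/ and /u/) is unaffected → [ɡ].
/u/ — between /ɡ/ and /ɡ/; rule 1 does not apply here → [u].
/ɡ/ (between /u/ and /e/) is unaffected → [ɡ].
/e/ (between /ɡ/ and /m/) occurs before a nasal consonant → [ẽ] by rule 1.
/m/ — not in any rule's target class → [m].

[ˈkʰẽmuɡuɡẽm]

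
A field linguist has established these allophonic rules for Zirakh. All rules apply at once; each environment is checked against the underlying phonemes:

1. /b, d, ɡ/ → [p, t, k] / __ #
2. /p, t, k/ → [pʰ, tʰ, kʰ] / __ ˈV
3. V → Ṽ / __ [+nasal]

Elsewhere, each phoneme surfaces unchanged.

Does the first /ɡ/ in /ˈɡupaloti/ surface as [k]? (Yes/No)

No

/ɡ/ (word-initial) is in the target of rule 1 but the environment (word-finally) is not met → [ɡ].
The actual realization is [ɡ], not [k].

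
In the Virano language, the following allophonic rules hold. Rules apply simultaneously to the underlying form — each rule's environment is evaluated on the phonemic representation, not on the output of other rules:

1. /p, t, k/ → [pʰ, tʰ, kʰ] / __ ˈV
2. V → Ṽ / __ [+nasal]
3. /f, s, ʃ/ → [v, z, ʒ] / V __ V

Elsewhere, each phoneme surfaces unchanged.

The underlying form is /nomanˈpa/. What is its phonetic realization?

/o/ (between /n/ and /m/) occurs before a nasal consonant → [õ] by rule 2.
Rule 2 applies to /a/ (between /m/ and /n/: before a nasal consonant) → [ã].
Rule 1 applies to /p/ (between /n/ and /a/: immediately before a stressed vowel) → [pʰ].
/a/ (word-final) fails the environment for rule 2, so it stays [a].

[nõmãnˈpʰa]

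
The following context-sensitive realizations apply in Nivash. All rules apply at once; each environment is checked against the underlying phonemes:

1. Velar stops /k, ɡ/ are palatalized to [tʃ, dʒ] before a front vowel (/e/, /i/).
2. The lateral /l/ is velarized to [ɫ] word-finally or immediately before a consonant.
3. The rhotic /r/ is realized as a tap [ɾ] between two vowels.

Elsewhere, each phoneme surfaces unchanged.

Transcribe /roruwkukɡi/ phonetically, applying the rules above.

[roɾuwkukdʒi]

/r/ (word-initial) is in the target of rule 3 but the environment (between two vowels) is not met → [r].
Rule 3 applies to /r/ (between /o/ and /u/: between two vowels) → [ɾ].
/k/ (between /w/ and /u/) is in the target of rule 1 but the environment (before a front vowel) is not met → [k].
/k/ — between /u/ and /ɡ/; rule 1 does not apply here → [k].
Rule 1 applies to /ɡ/ (between /k/ and /i/: before a front vowel) → [dʒ].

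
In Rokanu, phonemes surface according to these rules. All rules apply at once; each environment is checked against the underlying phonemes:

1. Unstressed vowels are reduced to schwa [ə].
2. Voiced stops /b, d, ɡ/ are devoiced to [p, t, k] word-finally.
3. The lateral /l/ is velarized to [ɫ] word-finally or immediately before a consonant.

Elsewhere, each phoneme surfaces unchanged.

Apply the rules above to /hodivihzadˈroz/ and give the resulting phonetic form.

Rule 1 applies to /o/ (between /h/ and /d/: in an unstressed syllable) → [ə].
/d/ (between /o/ and /i/): rule 2 targets it, but not word-finally → unchanged [d].
/i/ meets the environment for rule 1 (in an unstressed syllable) → [ə].
Rule 1 applies to /i/ (between /v/ and /h/: in an unstressed syllable) → [ə].
/a/ meets the environment for rule 1 (in an unstressed syllable) → [ə].
/d/ — between /a/ and /r/; rule 2 does not apply here → [d].
/o/ (between /r/ and /z/): rule 1 targets it, but not in an unstressed syllable → unchanged [o].

[hədəvəhzədˈroz]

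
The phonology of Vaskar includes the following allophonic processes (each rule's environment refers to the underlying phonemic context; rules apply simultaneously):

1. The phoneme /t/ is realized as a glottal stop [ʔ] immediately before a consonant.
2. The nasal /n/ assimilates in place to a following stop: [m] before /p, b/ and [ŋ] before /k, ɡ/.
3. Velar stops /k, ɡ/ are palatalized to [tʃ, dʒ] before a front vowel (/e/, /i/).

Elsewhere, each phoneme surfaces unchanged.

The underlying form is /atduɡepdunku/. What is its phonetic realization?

/a/ — not in any rule's target class → [a].
/t/ — between /a/ and /d/, immediately before a consonant — surfaces as [ʔ] (rule 1).
/d/ — not in any rule's target class → [d].
/u/ (between /d/ and /ɡ/) is unaffected → [u].
/ɡ/ (between /u/ and /e/): before a front vowel, so rule 3 applies → [dʒ].
/e/ — not in any rule's target class → [e].
/p/ (between /e/ and /d/): no rule targets it → [p].
/d/ (between /p/ and /u/) is unaffected → [d].
/u/ stays [u].
/n/ (between /u/ and /k/): before a labial or velar stop, so rule 2 applies → [ŋ].
/k/ — between /n/ and /u/; rule 3 does not apply here → [k].
/u/ stays [u].

[aʔdudʒepduŋku]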